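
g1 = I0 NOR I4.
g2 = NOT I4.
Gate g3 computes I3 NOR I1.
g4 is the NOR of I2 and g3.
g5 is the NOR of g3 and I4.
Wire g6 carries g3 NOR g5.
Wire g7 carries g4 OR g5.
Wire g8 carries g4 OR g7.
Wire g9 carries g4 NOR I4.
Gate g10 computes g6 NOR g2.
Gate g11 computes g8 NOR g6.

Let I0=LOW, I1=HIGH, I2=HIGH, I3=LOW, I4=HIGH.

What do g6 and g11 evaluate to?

g3 = I3 NOR I1 = LOW NOR HIGH = LOW
g4 = I2 NOR g3 = HIGH NOR LOW = LOW
g5 = g3 NOR I4 = LOW NOR HIGH = LOW
g6 = g3 NOR g5 = LOW NOR LOW = HIGH
g7 = g4 OR g5 = LOW OR LOW = LOW
g8 = g4 OR g7 = LOW OR LOW = LOW
g11 = g8 NOR g6 = LOW NOR HIGH = LOW

g6 = HIGH; g11 = LOW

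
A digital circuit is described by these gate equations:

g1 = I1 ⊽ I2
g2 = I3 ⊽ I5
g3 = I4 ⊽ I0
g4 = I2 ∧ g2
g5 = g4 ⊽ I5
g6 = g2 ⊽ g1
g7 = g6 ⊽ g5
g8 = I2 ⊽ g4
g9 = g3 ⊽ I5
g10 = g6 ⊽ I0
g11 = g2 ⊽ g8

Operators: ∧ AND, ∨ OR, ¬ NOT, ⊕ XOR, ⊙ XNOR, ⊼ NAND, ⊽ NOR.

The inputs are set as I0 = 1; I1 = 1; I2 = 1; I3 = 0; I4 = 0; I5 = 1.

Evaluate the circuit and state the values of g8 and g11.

g8 = 0; g11 = 1

g2 = I3 NOR I5 = 0 NOR 1 = 0
g4 = I2 AND g2 = 1 AND 0 = 0
g8 = I2 NOR g4 = 1 NOR 0 = 0
g11 = g2 NOR g8 = 0 NOR 0 = 1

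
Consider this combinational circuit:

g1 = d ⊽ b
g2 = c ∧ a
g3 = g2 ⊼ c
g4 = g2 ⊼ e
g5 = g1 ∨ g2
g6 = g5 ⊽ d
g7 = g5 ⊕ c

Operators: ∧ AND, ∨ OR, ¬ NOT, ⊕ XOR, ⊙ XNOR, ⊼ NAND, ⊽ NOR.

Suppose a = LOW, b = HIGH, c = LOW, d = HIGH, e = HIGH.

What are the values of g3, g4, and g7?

g3 = HIGH, g4 = HIGH, g7 = LOW

g1 = d NOR b = HIGH NOR HIGH = LOW
g2 = c AND a = LOW AND LOW = LOW
g3 = g2 NAND c = LOW NAND LOW = HIGH
g4 = g2 NAND e = LOW NAND HIGH = HIGH
g5 = g1 OR g2 = LOW OR LOW = LOW
g7 = g5 XOR c = LOW XOR LOW = LOW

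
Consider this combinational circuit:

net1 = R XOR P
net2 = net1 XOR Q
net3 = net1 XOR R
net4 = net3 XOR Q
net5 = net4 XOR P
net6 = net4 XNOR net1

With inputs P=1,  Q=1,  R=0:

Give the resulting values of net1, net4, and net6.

net1 = 1, net4 = 0, net6 = 0

net1 = R XOR P = 0 XOR 1 = 1
net3 = net1 XOR R = 1 XOR 0 = 1
net4 = net3 XOR Q = 1 XOR 1 = 0
net6 = net4 XNOR net1 = 0 XNOR 1 = 0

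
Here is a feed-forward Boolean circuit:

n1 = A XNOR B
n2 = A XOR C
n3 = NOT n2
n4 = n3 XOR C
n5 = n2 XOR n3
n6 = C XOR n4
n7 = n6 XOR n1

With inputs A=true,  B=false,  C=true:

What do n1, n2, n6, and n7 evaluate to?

n1 = A XNOR B = true XNOR false = false
n2 = A XOR C = true XOR true = false
n3 = NOT n2 = NOT false = true
n4 = n3 XOR C = true XOR true = false
n6 = C XOR n4 = true XOR false = true
n7 = n6 XOR n1 = true XOR false = true

n1 = false; n2 = false; n6 = true; n7 = true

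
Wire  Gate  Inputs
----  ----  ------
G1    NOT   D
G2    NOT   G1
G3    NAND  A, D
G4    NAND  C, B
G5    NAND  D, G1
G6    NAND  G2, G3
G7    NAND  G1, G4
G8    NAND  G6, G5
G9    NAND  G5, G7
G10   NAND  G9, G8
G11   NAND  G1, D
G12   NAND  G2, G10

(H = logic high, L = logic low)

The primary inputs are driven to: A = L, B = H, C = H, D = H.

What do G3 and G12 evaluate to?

G3 = H, G12 = L

G1 = NOT D = NOT H = L
G2 = NOT G1 = NOT L = H
G3 = A NAND D = L NAND H = H
G4 = C NAND B = H NAND H = L
G5 = D NAND G1 = H NAND L = H
G6 = G2 NAND G3 = H NAND H = L
G7 = G1 NAND G4 = L NAND L = H
G8 = G6 NAND G5 = L NAND H = H
G9 = G5 NAND G7 = H NAND H = L
G10 = G9 NAND G8 = L NAND H = H
G12 = G2 NAND G10 = H NAND H = L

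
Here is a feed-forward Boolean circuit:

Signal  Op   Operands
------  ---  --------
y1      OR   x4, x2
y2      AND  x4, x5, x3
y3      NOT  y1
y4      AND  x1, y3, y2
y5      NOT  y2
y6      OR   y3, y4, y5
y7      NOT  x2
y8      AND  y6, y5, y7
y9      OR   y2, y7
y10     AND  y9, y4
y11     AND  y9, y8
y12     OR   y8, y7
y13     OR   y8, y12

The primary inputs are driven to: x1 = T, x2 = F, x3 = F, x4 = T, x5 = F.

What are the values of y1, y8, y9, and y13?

y1 = x4 OR x2 = T OR F = T
y2 = x4 AND x5 AND x3 = T AND F AND F = F
y3 = NOT y1 = NOT T = F
y4 = x1 AND y3 AND y2 = T AND F AND F = F
y5 = NOT y2 = NOT F = T
y6 = y3 OR y4 OR y5 = F OR F OR T = T
y7 = NOT x2 = NOT F = T
y8 = y6 AND y5 AND y7 = T AND T AND T = T
y9 = y2 OR y7 = F OR T = T
y12 = y8 OR y7 = T OR T = T
y13 = y8 OR y12 = T OR T = T

y1 = T, y8 = T, y9 = T, y13 = T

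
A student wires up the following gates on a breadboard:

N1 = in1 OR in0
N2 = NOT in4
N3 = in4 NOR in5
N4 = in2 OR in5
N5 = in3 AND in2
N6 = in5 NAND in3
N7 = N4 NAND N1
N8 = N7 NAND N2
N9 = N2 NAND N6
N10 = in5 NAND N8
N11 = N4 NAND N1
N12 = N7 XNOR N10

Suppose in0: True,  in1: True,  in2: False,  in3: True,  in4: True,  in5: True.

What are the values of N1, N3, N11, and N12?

N1 = True, N3 = False, N11 = False, N12 = True

N1 = in1 OR in0 = True OR True = True
N2 = NOT in4 = NOT True = False
N3 = in4 NOR in5 = True NOR True = False
N4 = in2 OR in5 = False OR True = True
N7 = N4 NAND N1 = True NAND True = False
N8 = N7 NAND N2 = False NAND False = True
N10 = in5 NAND N8 = True NAND True = False
N11 = N4 NAND N1 = True NAND True = False
N12 = N7 XNOR N10 = False XNOR False = True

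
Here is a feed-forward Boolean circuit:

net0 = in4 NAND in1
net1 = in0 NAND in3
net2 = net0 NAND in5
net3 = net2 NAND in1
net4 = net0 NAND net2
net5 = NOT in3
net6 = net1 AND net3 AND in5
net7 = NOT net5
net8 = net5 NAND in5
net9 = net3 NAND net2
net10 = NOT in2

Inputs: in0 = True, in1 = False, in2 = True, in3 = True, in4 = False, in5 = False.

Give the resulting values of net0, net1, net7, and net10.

net0 = in4 NAND in1 = False NAND False = True
net1 = in0 NAND in3 = True NAND True = False
net5 = NOT in3 = NOT True = False
net7 = NOT net5 = NOT False = True
net10 = NOT in2 = NOT True = False

net0 = True, net1 = False, net7 = True, net10 = False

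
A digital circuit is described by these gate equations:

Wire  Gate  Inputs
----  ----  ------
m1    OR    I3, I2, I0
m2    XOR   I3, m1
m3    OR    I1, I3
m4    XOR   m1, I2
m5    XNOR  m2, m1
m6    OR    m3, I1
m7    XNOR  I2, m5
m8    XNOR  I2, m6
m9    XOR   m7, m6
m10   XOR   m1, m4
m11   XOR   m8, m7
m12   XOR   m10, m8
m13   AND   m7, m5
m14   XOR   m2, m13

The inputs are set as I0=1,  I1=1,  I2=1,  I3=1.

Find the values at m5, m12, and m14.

m1 = I3 OR I2 OR I0 = 1 OR 1 OR 1 = 1
m2 = I3 XOR m1 = 1 XOR 1 = 0
m3 = I1 OR I3 = 1 OR 1 = 1
m4 = m1 XOR I2 = 1 XOR 1 = 0
m5 = m2 XNOR m1 = 0 XNOR 1 = 0
m6 = m3 OR I1 = 1 OR 1 = 1
m7 = I2 XNOR m5 = 1 XNOR 0 = 0
m8 = I2 XNOR m6 = 1 XNOR 1 = 1
m10 = m1 XOR m4 = 1 XOR 0 = 1
m12 = m10 XOR m8 = 1 XOR 1 = 0
m13 = m7 AND m5 = 0 AND 0 = 0
m14 = m2 XOR m13 = 0 XOR 0 = 0

m5 = 0, m12 = 0, m14 = 0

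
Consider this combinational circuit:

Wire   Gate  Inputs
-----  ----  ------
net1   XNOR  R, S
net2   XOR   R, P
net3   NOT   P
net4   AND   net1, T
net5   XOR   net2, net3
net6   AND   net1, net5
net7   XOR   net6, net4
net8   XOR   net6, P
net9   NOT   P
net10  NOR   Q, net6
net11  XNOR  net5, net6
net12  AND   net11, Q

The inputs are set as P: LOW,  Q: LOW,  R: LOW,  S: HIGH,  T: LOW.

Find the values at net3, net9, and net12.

net3 = HIGH; net9 = HIGH; net12 = LOW

net1 = R XNOR S = LOW XNOR HIGH = LOW
net2 = R XOR P = LOW XOR LOW = LOW
net3 = NOT P = NOT LOW = HIGH
net5 = net2 XOR net3 = LOW XOR HIGH = HIGH
net6 = net1 AND net5 = LOW AND HIGH = LOW
net9 = NOT P = NOT LOW = HIGH
net11 = net5 XNOR net6 = HIGH XNOR LOW = LOW
net12 = net11 AND Q = LOW AND LOW = LOW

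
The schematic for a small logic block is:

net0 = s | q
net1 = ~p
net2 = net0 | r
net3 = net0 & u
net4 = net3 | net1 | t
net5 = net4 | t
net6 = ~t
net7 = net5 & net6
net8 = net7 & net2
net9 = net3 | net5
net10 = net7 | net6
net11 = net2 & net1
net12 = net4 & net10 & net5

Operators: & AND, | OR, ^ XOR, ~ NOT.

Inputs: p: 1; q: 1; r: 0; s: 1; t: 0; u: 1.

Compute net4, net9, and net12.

net4 = 1  net9 = 1  net12 = 1

net0 = s OR q = 1 OR 1 = 1
net1 = NOT p = NOT 1 = 0
net3 = net0 AND u = 1 AND 1 = 1
net4 = net3 OR net1 OR t = 1 OR 0 OR 0 = 1
net5 = net4 OR t = 1 OR 0 = 1
net6 = NOT t = NOT 0 = 1
net7 = net5 AND net6 = 1 AND 1 = 1
net9 = net3 OR net5 = 1 OR 1 = 1
net10 = net7 OR net6 = 1 OR 1 = 1
net12 = net4 AND net10 AND net5 = 1 AND 1 AND 1 = 1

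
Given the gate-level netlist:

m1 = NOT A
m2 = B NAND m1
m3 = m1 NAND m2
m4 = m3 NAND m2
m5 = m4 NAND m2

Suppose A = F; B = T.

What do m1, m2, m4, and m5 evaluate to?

m1 = NOT A = NOT F = T
m2 = B NAND m1 = T NAND T = F
m3 = m1 NAND m2 = T NAND F = T
m4 = m3 NAND m2 = T NAND F = T
m5 = m4 NAND m2 = T NAND F = T

m1 = T  m2 = F  m4 = T  m5 = T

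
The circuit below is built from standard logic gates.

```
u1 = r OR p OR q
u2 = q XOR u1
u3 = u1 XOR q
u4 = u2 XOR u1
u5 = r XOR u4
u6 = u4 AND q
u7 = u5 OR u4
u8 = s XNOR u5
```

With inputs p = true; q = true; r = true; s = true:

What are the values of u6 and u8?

u1 = r OR p OR q = true OR true OR true = true
u2 = q XOR u1 = true XOR true = false
u4 = u2 XOR u1 = false XOR true = true
u5 = r XOR u4 = true XOR true = false
u6 = u4 AND q = true AND true = true
u8 = s XNOR u5 = true XNOR false = false

u6 = true; u8 = false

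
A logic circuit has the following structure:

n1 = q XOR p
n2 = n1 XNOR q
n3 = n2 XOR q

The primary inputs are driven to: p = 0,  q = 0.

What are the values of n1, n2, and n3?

n1 = q XOR p = 0 XOR 0 = 0
n2 = n1 XNOR q = 0 XNOR 0 = 1
n3 = n2 XOR q = 1 XOR 0 = 1

n1 = 0  n2 = 1  n3 = 1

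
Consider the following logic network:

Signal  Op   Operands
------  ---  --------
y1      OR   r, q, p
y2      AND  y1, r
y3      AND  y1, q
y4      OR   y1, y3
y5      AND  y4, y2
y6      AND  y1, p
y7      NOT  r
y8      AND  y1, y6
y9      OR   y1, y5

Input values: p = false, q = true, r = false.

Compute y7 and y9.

y7 = true, y9 = true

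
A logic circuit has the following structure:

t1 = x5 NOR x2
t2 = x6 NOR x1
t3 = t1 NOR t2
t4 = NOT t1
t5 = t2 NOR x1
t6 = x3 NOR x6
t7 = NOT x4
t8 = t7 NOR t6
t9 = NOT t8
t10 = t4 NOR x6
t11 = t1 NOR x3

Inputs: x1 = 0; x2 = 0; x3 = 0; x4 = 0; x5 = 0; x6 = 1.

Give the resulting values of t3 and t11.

t1 = x5 NOR x2 = 0 NOR 0 = 1
t2 = x6 NOR x1 = 1 NOR 0 = 0
t3 = t1 NOR t2 = 1 NOR 0 = 0
t11 = t1 NOR x3 = 1 NOR 0 = 0

t3 = 0, t11 = 0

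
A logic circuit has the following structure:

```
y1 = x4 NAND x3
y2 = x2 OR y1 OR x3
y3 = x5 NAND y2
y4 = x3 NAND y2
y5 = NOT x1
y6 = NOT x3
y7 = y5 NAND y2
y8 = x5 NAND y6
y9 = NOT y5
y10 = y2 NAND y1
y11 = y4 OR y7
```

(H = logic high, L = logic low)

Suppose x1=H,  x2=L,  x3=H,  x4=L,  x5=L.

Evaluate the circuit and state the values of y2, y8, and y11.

y1 = x4 NAND x3 = L NAND H = H
y2 = x2 OR y1 OR x3 = L OR H OR H = H
y4 = x3 NAND y2 = H NAND H = L
y5 = NOT x1 = NOT H = L
y6 = NOT x3 = NOT H = L
y7 = y5 NAND y2 = L NAND H = H
y8 = x5 NAND y6 = L NAND L = H
y11 = y4 OR y7 = L OR H = H

y2 = H, y8 = H, y11 = H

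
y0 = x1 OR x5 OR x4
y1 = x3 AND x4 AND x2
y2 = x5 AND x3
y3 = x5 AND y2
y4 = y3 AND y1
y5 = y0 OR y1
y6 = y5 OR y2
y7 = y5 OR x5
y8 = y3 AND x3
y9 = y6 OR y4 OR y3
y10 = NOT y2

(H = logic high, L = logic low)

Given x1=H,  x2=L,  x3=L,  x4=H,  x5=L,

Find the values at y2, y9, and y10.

y0 = x1 OR x5 OR x4 = H OR L OR H = H
y1 = x3 AND x4 AND x2 = L AND H AND L = L
y2 = x5 AND x3 = L AND L = L
y3 = x5 AND y2 = L AND L = L
y4 = y3 AND y1 = L AND L = L
y5 = y0 OR y1 = H OR L = H
y6 = y5 OR y2 = H OR L = H
y9 = y6 OR y4 OR y3 = H OR L OR L = H
y10 = NOT y2 = NOT L = H

y2 = L  y9 = H  y10 = H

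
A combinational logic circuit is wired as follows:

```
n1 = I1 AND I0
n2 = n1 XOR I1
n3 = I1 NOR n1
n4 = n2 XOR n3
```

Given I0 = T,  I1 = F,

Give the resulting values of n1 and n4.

n1 = F, n4 = T

n1 = I1 AND I0 = F AND T = F
n2 = n1 XOR I1 = F XOR F = F
n3 = I1 NOR n1 = F NOR F = T
n4 = n2 XOR n3 = F XOR T = T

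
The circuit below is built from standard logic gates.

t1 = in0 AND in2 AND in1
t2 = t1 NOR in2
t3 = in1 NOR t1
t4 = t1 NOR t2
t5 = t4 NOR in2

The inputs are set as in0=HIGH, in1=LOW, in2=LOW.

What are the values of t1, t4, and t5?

t1 = in0 AND in2 AND in1 = HIGH AND LOW AND LOW = LOW
t2 = t1 NOR in2 = LOW NOR LOW = HIGH
t4 = t1 NOR t2 = LOW NOR HIGH = LOW
t5 = t4 NOR in2 = LOW NOR LOW = HIGH

t1 = LOW, t4 = LOW, t5 = HIGH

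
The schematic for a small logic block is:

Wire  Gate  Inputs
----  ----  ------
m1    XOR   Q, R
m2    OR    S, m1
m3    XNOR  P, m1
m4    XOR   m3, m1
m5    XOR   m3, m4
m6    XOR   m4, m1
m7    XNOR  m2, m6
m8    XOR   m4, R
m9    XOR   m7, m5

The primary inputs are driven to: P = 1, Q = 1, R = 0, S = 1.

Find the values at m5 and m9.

m5 = 1, m9 = 0

m1 = Q XOR R = 1 XOR 0 = 1
m2 = S OR m1 = 1 OR 1 = 1
m3 = P XNOR m1 = 1 XNOR 1 = 1
m4 = m3 XOR m1 = 1 XOR 1 = 0
m5 = m3 XOR m4 = 1 XOR 0 = 1
m6 = m4 XOR m1 = 0 XOR 1 = 1
m7 = m2 XNOR m6 = 1 XNOR 1 = 1
m9 = m7 XOR m5 = 1 XOR 1 = 0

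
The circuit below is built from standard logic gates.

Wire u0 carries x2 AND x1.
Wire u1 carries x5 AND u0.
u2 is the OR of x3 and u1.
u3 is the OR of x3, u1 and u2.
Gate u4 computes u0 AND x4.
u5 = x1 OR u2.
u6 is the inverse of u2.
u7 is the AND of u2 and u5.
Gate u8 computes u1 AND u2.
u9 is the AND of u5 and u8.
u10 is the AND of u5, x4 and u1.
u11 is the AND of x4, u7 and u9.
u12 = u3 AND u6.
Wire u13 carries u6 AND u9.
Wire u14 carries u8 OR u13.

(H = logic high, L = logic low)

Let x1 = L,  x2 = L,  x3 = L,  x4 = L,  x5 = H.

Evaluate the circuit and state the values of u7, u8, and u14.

u0 = x2 AND x1 = L AND L = L
u1 = x5 AND u0 = H AND L = L
u2 = x3 OR u1 = L OR L = L
u5 = x1 OR u2 = L OR L = L
u6 = NOT u2 = NOT L = H
u7 = u2 AND u5 = L AND L = L
u8 = u1 AND u2 = L AND L = L
u9 = u5 AND u8 = L AND L = L
u13 = u6 AND u9 = H AND L = L
u14 = u8 OR u13 = L OR L = L

u7 = L; u8 = L; u14 = L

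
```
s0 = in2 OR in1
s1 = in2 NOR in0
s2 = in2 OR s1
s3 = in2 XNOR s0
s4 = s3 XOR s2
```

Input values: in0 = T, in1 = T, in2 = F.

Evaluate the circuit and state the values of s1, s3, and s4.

s0 = in2 OR in1 = F OR T = T
s1 = in2 NOR in0 = F NOR T = F
s2 = in2 OR s1 = F OR F = F
s3 = in2 XNOR s0 = F XNOR T = F
s4 = s3 XOR s2 = F XOR F = F

s1 = F  s3 = F  s4 = F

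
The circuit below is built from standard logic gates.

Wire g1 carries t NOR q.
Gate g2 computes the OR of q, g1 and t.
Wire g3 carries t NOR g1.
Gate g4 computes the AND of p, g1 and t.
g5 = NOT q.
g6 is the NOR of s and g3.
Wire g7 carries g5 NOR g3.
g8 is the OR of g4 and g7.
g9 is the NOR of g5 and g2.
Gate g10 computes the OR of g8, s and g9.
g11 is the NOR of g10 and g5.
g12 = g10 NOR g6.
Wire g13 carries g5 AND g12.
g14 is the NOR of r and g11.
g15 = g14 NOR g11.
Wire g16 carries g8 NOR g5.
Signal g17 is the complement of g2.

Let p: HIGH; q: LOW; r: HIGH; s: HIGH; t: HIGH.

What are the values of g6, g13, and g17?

g6 = LOW, g13 = LOW, g17 = LOW

g1 = t NOR q = HIGH NOR LOW = LOW
g2 = q OR g1 OR t = LOW OR LOW OR HIGH = HIGH
g3 = t NOR g1 = HIGH NOR LOW = LOW
g4 = p AND g1 AND t = HIGH AND LOW AND HIGH = LOW
g5 = NOT q = NOT LOW = HIGH
g6 = s NOR g3 = HIGH NOR LOW = LOW
g7 = g5 NOR g3 = HIGH NOR LOW = LOW
g8 = g4 OR g7 = LOW OR LOW = LOW
g9 = g5 NOR g2 = HIGH NOR HIGH = LOW
g10 = g8 OR s OR g9 = LOW OR HIGH OR LOW = HIGH
g12 = g10 NOR g6 = HIGH NOR LOW = LOW
g13 = g5 AND g12 = HIGH AND LOW = LOW
g17 = NOT g2 = NOT HIGH = LOW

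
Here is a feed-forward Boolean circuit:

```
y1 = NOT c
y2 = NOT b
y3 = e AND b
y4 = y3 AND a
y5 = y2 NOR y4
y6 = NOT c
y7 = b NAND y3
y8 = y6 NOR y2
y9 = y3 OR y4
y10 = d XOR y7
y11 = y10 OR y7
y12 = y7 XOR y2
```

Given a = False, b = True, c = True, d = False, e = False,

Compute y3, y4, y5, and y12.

y2 = NOT b = NOT True = False
y3 = e AND b = False AND True = False
y4 = y3 AND a = False AND False = False
y5 = y2 NOR y4 = False NOR False = True
y7 = b NAND y3 = True NAND False = True
y12 = y7 XOR y2 = True XOR False = True

y3 = False, y4 = False, y5 = True, y12 = True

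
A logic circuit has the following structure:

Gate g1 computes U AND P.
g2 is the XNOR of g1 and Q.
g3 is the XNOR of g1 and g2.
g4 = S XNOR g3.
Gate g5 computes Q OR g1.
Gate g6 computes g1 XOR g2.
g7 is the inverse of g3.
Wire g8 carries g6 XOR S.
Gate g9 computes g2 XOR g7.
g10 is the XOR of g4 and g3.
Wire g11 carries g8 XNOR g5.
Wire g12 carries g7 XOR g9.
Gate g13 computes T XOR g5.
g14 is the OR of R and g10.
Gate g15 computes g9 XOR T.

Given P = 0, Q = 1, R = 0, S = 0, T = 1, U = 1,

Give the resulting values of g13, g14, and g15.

g1 = U AND P = 1 AND 0 = 0
g2 = g1 XNOR Q = 0 XNOR 1 = 0
g3 = g1 XNOR g2 = 0 XNOR 0 = 1
g4 = S XNOR g3 = 0 XNOR 1 = 0
g5 = Q OR g1 = 1 OR 0 = 1
g7 = NOT g3 = NOT 1 = 0
g9 = g2 XOR g7 = 0 XOR 0 = 0
g10 = g4 XOR g3 = 0 XOR 1 = 1
g13 = T XOR g5 = 1 XOR 1 = 0
g14 = R OR g10 = 0 OR 1 = 1
g15 = g9 XOR T = 0 XOR 1 = 1

g13 = 0, g14 = 1, g15 = 1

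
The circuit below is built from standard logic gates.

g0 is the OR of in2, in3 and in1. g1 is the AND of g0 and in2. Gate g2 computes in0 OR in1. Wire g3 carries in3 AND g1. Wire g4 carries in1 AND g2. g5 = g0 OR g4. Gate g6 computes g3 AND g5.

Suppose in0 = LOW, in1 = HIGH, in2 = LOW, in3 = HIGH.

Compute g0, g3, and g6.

g0 = HIGH, g3 = LOW, g6 = LOW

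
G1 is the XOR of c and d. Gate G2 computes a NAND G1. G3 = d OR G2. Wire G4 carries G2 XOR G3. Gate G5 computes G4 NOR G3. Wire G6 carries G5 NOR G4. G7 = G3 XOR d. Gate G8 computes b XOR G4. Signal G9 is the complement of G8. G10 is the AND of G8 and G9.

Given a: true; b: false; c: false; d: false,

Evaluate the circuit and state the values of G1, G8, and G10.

G1 = false  G8 = false  G10 = false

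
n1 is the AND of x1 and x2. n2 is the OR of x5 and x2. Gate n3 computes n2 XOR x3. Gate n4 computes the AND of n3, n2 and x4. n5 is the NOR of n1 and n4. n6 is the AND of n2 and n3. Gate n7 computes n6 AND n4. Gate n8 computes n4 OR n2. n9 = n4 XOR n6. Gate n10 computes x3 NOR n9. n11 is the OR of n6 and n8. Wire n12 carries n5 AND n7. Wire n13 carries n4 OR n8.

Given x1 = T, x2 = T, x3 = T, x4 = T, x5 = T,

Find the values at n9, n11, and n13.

n2 = x5 OR x2 = T OR T = T
n3 = n2 XOR x3 = T XOR T = F
n4 = n3 AND n2 AND x4 = F AND T AND T = F
n6 = n2 AND n3 = T AND F = F
n8 = n4 OR n2 = F OR T = T
n9 = n4 XOR n6 = F XOR F = F
n11 = n6 OR n8 = F OR T = T
n13 = n4 OR n8 = F OR T = T

n9 = F, n11 = T, n13 = T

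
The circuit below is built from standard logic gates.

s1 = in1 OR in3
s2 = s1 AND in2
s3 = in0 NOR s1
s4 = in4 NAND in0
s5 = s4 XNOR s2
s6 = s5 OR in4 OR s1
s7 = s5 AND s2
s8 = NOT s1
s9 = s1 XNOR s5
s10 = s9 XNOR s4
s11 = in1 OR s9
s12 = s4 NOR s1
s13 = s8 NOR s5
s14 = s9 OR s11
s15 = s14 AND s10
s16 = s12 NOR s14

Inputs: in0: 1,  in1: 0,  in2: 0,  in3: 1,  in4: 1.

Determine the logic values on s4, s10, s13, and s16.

s4 = 0, s10 = 0, s13 = 0, s16 = 0

s1 = in1 OR in3 = 0 OR 1 = 1
s2 = s1 AND in2 = 1 AND 0 = 0
s4 = in4 NAND in0 = 1 NAND 1 = 0
s5 = s4 XNOR s2 = 0 XNOR 0 = 1
s8 = NOT s1 = NOT 1 = 0
s9 = s1 XNOR s5 = 1 XNOR 1 = 1
s10 = s9 XNOR s4 = 1 XNOR 0 = 0
s11 = in1 OR s9 = 0 OR 1 = 1
s12 = s4 NOR s1 = 0 NOR 1 = 0
s13 = s8 NOR s5 = 0 NOR 1 = 0
s14 = s9 OR s11 = 1 OR 1 = 1
s16 = s12 NOR s14 = 0 NOR 1 = 0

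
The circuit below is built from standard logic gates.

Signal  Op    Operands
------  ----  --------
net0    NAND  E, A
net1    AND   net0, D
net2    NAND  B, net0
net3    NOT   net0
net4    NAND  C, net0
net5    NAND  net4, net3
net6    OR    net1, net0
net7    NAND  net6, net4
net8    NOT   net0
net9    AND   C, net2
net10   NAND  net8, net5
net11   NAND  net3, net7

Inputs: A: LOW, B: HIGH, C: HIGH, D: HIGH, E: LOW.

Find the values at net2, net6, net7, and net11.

net0 = E NAND A = LOW NAND LOW = HIGH
net1 = net0 AND D = HIGH AND HIGH = HIGH
net2 = B NAND net0 = HIGH NAND HIGH = LOW
net3 = NOT net0 = NOT HIGH = LOW
net4 = C NAND net0 = HIGH NAND HIGH = LOW
net6 = net1 OR net0 = HIGH OR HIGH = HIGH
net7 = net6 NAND net4 = HIGH NAND LOW = HIGH
net11 = net3 NAND net7 = LOW NAND HIGH = HIGH

net2 = LOW, net6 = HIGH, net7 = HIGH, net11 = HIGH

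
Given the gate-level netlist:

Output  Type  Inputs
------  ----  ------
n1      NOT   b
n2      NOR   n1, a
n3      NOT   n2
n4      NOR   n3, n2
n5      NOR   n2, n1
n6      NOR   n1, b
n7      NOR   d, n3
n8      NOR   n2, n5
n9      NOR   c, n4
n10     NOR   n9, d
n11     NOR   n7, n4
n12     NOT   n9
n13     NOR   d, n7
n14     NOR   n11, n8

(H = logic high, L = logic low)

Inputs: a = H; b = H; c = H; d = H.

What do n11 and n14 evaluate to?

n1 = NOT b = NOT H = L
n2 = n1 NOR a = L NOR H = L
n3 = NOT n2 = NOT L = H
n4 = n3 NOR n2 = H NOR L = L
n5 = n2 NOR n1 = L NOR L = H
n7 = d NOR n3 = H NOR H = L
n8 = n2 NOR n5 = L NOR H = L
n11 = n7 NOR n4 = L NOR L = H
n14 = n11 NOR n8 = H NOR L = L

n11 = H  n14 = L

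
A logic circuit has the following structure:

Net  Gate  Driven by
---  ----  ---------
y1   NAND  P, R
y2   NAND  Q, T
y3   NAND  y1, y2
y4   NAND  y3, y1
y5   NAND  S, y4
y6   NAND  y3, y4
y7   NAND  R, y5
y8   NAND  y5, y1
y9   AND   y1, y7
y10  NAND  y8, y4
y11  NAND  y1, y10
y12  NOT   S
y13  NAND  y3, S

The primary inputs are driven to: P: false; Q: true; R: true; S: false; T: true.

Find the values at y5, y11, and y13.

y5 = true, y11 = false, y13 = true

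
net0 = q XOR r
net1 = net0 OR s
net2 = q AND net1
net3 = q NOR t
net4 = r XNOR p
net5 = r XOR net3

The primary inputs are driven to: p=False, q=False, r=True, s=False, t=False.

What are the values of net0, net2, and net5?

net0 = True, net2 = False, net5 = False

net0 = q XOR r = False XOR True = True
net1 = net0 OR s = True OR False = True
net2 = q AND net1 = False AND True = False
net3 = q NOR t = False NOR False = True
net5 = r XOR net3 = True XOR True = False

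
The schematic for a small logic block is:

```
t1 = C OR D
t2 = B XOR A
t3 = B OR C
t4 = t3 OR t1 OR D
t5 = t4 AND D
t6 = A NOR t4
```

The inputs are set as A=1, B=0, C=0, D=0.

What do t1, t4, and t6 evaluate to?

t1 = 0; t4 = 0; t6 = 0

t1 = C OR D = 0 OR 0 = 0
t3 = B OR C = 0 OR 0 = 0
t4 = t3 OR t1 OR D = 0 OR 0 OR 0 = 0
t6 = A NOR t4 = 1 NOR 0 = 0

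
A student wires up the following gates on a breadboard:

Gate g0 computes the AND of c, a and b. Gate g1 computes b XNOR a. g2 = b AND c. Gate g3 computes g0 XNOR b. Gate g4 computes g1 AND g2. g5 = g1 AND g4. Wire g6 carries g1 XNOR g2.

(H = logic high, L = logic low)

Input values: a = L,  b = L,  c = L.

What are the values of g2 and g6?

g2 = L, g6 = L

g1 = b XNOR a = L XNOR L = H
g2 = b AND c = L AND L = L
g6 = g1 XNOR g2 = H XNOR L = L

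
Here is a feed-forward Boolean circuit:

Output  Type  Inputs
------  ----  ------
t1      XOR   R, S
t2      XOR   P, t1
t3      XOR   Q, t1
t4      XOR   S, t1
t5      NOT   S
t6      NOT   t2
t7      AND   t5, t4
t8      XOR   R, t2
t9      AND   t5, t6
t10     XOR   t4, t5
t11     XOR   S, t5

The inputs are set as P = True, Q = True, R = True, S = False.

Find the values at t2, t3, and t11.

t1 = R XOR S = True XOR False = True
t2 = P XOR t1 = True XOR True = False
t3 = Q XOR t1 = True XOR True = False
t5 = NOT S = NOT False = True
t11 = S XOR t5 = False XOR True = True

t2 = False, t3 = False, t11 = True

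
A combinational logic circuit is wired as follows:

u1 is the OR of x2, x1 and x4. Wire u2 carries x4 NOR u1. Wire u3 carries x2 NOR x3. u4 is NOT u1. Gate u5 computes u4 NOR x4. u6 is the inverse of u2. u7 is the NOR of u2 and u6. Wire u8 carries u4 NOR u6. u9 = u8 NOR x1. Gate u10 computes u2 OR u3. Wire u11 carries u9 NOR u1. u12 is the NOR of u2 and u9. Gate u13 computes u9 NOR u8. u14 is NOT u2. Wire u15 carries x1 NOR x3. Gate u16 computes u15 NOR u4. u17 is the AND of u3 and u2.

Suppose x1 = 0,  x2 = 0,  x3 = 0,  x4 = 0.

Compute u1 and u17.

u1 = x2 OR x1 OR x4 = 0 OR 0 OR 0 = 0
u2 = x4 NOR u1 = 0 NOR 0 = 1
u3 = x2 NOR x3 = 0 NOR 0 = 1
u17 = u3 AND u2 = 1 AND 1 = 1

u1 = 0; u17 = 1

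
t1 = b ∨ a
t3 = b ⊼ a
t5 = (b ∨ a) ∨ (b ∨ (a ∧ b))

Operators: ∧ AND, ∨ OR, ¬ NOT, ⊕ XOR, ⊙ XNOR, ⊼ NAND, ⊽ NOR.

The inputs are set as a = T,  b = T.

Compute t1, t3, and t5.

t1 = T, t3 = F, t5 = T

t1 = T ∨ T = T
t3 = T ⊼ T = F
t5 = (T ∨ T) ∨ (T ∨ (T ∧ T)) = T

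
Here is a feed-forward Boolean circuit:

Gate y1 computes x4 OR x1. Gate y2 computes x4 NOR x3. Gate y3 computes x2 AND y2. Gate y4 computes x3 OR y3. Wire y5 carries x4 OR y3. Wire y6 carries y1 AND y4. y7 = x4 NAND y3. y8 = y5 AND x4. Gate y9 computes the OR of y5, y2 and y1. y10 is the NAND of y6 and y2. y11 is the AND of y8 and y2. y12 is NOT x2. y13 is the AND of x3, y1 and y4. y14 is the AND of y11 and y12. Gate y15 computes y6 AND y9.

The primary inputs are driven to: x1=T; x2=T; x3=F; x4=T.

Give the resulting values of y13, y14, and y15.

y1 = x4 OR x1 = T OR T = T
y2 = x4 NOR x3 = T NOR F = F
y3 = x2 AND y2 = T AND F = F
y4 = x3 OR y3 = F OR F = F
y5 = x4 OR y3 = T OR F = T
y6 = y1 AND y4 = T AND F = F
y8 = y5 AND x4 = T AND T = T
y9 = y5 OR y2 OR y1 = T OR F OR T = T
y11 = y8 AND y2 = T AND F = F
y12 = NOT x2 = NOT T = F
y13 = x3 AND y1 AND y4 = F AND T AND F = F
y14 = y11 AND y12 = F AND F = F
y15 = y6 AND y9 = F AND T = F

y13 = F, y14 = F, y15 = F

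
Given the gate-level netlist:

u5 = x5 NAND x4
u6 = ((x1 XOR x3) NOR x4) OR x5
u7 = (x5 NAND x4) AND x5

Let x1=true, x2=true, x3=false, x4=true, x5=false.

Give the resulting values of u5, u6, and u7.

u5 = false NAND true = true
u6 = ((true XOR false) NOR true) OR false = false
u7 = (false NAND true) AND false = false

u5 = true; u6 = false; u7 = false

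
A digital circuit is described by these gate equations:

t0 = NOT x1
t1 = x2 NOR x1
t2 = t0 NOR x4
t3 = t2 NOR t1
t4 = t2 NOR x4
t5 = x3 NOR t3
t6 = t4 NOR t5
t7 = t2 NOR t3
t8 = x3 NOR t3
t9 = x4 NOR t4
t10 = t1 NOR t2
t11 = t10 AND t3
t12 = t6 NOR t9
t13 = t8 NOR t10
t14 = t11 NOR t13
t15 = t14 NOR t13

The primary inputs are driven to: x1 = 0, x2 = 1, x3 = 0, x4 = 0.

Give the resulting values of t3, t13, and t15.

t3 = 1, t13 = 0, t15 = 1

t0 = NOT x1 = NOT 0 = 1
t1 = x2 NOR x1 = 1 NOR 0 = 0
t2 = t0 NOR x4 = 1 NOR 0 = 0
t3 = t2 NOR t1 = 0 NOR 0 = 1
t8 = x3 NOR t3 = 0 NOR 1 = 0
t10 = t1 NOR t2 = 0 NOR 0 = 1
t11 = t10 AND t3 = 1 AND 1 = 1
t13 = t8 NOR t10 = 0 NOR 1 = 0
t14 = t11 NOR t13 = 1 NOR 0 = 0
t15 = t14 NOR t13 = 0 NOR 0 = 1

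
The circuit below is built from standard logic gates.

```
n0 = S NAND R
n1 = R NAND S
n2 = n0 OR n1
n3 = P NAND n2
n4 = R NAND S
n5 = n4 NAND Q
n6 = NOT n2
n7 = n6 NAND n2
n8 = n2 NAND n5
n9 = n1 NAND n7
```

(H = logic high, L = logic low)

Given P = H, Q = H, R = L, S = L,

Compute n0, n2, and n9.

n0 = S NAND R = L NAND L = H
n1 = R NAND S = L NAND L = H
n2 = n0 OR n1 = H OR H = H
n6 = NOT n2 = NOT H = L
n7 = n6 NAND n2 = L NAND H = H
n9 = n1 NAND n7 = H NAND H = L

n0 = H, n2 = H, n9 = L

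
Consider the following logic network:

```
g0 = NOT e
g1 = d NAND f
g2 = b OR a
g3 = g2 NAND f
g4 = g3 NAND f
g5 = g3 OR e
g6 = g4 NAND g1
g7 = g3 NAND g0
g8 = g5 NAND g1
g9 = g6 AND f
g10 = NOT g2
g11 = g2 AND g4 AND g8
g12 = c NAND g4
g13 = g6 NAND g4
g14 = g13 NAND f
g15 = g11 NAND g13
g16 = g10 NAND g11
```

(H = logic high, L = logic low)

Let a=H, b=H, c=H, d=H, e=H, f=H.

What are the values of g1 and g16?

g1 = L, g16 = H

g1 = d NAND f = H NAND H = L
g2 = b OR a = H OR H = H
g3 = g2 NAND f = H NAND H = L
g4 = g3 NAND f = L NAND H = H
g5 = g3 OR e = L OR H = H
g8 = g5 NAND g1 = H NAND L = H
g10 = NOT g2 = NOT H = L
g11 = g2 AND g4 AND g8 = H AND H AND H = H
g16 = g10 NAND g11 = L NAND H = H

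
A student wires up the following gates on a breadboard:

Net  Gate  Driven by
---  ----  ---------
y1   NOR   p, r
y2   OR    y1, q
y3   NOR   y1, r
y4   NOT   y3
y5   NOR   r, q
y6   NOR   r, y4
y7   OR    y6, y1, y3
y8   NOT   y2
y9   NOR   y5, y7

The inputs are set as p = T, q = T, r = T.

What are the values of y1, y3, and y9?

y1 = p NOR r = T NOR T = F
y3 = y1 NOR r = F NOR T = F
y4 = NOT y3 = NOT F = T
y5 = r NOR q = T NOR T = F
y6 = r NOR y4 = T NOR T = F
y7 = y6 OR y1 OR y3 = F OR F OR F = F
y9 = y5 NOR y7 = F NOR F = T

y1 = F, y3 = F, y9 = T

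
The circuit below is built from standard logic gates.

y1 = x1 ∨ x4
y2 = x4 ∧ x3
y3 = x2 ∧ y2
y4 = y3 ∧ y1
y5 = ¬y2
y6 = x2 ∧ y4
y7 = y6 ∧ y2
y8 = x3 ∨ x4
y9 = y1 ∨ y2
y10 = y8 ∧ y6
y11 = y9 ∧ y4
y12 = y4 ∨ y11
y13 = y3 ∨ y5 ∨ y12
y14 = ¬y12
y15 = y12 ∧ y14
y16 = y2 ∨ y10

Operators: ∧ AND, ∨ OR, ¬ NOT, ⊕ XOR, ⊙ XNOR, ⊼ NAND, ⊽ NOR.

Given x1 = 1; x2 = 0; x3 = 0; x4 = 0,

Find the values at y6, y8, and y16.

y6 = 0, y8 = 0, y16 = 0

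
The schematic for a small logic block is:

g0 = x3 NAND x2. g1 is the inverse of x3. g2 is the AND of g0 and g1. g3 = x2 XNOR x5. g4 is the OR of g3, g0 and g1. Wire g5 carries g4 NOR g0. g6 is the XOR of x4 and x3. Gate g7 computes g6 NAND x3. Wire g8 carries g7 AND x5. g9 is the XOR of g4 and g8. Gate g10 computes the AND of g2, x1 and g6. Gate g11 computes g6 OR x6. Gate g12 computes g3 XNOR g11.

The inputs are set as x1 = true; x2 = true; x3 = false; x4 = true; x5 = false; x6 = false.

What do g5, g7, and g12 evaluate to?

g5 = false, g7 = true, g12 = false

g0 = x3 NAND x2 = false NAND true = true
g1 = NOT x3 = NOT false = true
g3 = x2 XNOR x5 = true XNOR false = false
g4 = g3 OR g0 OR g1 = false OR true OR true = true
g5 = g4 NOR g0 = true NOR true = false
g6 = x4 XOR x3 = true XOR false = true
g7 = g6 NAND x3 = true NAND false = true
g11 = g6 OR x6 = true OR false = true
g12 = g3 XNOR g11 = false XNOR true = false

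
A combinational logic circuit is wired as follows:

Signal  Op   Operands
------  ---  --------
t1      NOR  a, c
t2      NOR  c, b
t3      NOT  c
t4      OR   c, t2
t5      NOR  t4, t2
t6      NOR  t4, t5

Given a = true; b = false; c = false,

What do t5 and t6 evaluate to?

t5 = false; t6 = false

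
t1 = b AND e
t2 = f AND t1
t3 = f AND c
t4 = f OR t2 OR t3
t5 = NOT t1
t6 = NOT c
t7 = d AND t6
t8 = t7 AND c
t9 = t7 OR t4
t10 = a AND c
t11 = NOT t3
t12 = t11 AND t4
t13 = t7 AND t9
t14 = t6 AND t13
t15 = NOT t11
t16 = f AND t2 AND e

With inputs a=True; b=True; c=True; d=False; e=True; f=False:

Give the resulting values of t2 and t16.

t2 = False; t16 = False

t1 = b AND e = True AND True = True
t2 = f AND t1 = False AND True = False
t16 = f AND t2 AND e = False AND False AND True = False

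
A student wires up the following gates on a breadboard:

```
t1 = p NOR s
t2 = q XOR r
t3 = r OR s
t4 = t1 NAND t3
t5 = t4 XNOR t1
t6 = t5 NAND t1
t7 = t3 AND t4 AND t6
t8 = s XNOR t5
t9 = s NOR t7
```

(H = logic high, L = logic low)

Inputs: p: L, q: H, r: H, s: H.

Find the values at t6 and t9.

t1 = p NOR s = L NOR H = L
t3 = r OR s = H OR H = H
t4 = t1 NAND t3 = L NAND H = H
t5 = t4 XNOR t1 = H XNOR L = L
t6 = t5 NAND t1 = L NAND L = H
t7 = t3 AND t4 AND t6 = H AND H AND H = H
t9 = s NOR t7 = H NOR H = L

t6 = H, t9 = L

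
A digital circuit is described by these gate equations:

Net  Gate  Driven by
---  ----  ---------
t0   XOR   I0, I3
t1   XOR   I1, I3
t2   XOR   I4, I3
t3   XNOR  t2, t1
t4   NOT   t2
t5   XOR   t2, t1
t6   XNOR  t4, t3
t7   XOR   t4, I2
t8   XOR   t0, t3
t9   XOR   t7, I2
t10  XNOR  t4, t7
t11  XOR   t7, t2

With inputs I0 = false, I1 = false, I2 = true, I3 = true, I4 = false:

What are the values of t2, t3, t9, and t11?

t2 = true; t3 = true; t9 = false; t11 = false

t1 = I1 XOR I3 = false XOR true = true
t2 = I4 XOR I3 = false XOR true = true
t3 = t2 XNOR t1 = true XNOR true = true
t4 = NOT t2 = NOT true = false
t7 = t4 XOR I2 = false XOR true = true
t9 = t7 XOR I2 = true XOR true = false
t11 = t7 XOR t2 = true XOR true = false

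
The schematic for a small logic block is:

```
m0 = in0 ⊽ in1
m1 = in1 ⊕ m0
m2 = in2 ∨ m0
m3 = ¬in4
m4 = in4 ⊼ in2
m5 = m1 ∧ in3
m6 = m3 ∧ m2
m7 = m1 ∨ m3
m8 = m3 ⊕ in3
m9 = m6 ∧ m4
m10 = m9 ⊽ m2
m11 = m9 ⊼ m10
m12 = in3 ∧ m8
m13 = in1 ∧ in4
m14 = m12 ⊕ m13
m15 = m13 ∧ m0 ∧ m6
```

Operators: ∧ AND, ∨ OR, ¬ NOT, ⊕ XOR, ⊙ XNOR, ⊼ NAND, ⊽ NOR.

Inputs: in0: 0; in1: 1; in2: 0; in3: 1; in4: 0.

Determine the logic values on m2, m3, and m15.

m2 = 0, m3 = 1, m15 = 0

m0 = in0 NOR in1 = 0 NOR 1 = 0
m2 = in2 OR m0 = 0 OR 0 = 0
m3 = NOT in4 = NOT 0 = 1
m6 = m3 AND m2 = 1 AND 0 = 0
m13 = in1 AND in4 = 1 AND 0 = 0
m15 = m13 AND m0 AND m6 = 0 AND 0 AND 0 = 0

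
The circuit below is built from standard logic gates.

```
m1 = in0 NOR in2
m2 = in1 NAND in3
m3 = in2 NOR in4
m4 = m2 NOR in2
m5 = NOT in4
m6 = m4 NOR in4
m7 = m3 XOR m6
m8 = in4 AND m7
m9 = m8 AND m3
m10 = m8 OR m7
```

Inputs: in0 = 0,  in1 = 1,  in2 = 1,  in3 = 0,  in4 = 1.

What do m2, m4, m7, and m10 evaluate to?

m2 = 1, m4 = 0, m7 = 0, m10 = 0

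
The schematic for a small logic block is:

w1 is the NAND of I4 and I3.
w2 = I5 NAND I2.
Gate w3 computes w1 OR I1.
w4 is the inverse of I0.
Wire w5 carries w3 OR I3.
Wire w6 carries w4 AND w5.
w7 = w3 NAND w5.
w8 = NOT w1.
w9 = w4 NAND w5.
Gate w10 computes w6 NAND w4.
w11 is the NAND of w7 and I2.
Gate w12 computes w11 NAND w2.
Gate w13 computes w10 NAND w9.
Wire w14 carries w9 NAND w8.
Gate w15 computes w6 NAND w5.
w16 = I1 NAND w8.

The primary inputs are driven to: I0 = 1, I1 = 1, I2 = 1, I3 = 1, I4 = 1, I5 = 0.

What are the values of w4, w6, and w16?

w4 = 0  w6 = 0  w16 = 0

w1 = I4 NAND I3 = 1 NAND 1 = 0
w3 = w1 OR I1 = 0 OR 1 = 1
w4 = NOT I0 = NOT 1 = 0
w5 = w3 OR I3 = 1 OR 1 = 1
w6 = w4 AND w5 = 0 AND 1 = 0
w8 = NOT w1 = NOT 0 = 1
w16 = I1 NAND w8 = 1 NAND 1 = 0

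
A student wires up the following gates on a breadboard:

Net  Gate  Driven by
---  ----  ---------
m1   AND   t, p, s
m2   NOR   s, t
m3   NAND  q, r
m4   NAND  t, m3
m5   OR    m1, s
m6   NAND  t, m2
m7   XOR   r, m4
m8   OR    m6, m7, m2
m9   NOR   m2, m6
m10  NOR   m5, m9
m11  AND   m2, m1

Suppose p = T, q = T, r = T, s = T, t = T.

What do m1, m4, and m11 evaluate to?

m1 = t AND p AND s = T AND T AND T = T
m2 = s NOR t = T NOR T = F
m3 = q NAND r = T NAND T = F
m4 = t NAND m3 = T NAND F = T
m11 = m2 AND m1 = F AND T = F

m1 = T, m4 = T, m11 = F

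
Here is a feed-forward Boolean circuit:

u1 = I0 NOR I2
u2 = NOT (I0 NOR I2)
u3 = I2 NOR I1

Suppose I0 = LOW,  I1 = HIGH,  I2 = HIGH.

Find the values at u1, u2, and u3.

u1 = LOW NOR HIGH = LOW
u2 = NOT (LOW NOR HIGH) = HIGH
u3 = HIGH NOR HIGH = LOW

u1 = LOW  u2 = HIGH  u3 = LOW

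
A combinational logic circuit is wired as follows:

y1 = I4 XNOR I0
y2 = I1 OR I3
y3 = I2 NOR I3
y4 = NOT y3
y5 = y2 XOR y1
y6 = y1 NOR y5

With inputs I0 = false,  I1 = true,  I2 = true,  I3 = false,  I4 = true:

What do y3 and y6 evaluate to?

y3 = false, y6 = false

y1 = I4 XNOR I0 = true XNOR false = false
y2 = I1 OR I3 = true OR false = true
y3 = I2 NOR I3 = true NOR false = false
y5 = y2 XOR y1 = true XOR false = true
y6 = y1 NOR y5 = false NOR true = false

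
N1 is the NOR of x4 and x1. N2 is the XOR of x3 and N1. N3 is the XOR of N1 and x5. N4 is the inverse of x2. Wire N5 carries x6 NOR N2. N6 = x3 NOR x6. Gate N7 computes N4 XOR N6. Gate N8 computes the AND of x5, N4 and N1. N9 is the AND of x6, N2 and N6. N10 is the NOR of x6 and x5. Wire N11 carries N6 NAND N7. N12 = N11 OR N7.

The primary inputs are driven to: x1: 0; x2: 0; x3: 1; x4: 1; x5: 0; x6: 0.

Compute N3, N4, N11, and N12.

N3 = 0  N4 = 1  N11 = 1  N12 = 1

N1 = x4 NOR x1 = 1 NOR 0 = 0
N3 = N1 XOR x5 = 0 XOR 0 = 0
N4 = NOT x2 = NOT 0 = 1
N6 = x3 NOR x6 = 1 NOR 0 = 0
N7 = N4 XOR N6 = 1 XOR 0 = 1
N11 = N6 NAND N7 = 0 NAND 1 = 1
N12 = N11 OR N7 = 1 OR 1 = 1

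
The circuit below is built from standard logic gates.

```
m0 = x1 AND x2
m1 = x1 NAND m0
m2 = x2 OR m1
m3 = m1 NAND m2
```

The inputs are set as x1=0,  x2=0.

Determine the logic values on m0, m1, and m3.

m0 = x1 AND x2 = 0 AND 0 = 0
m1 = x1 NAND m0 = 0 NAND 0 = 1
m2 = x2 OR m1 = 0 OR 1 = 1
m3 = m1 NAND m2 = 1 NAND 1 = 0

m0 = 0; m1 = 1; m3 = 0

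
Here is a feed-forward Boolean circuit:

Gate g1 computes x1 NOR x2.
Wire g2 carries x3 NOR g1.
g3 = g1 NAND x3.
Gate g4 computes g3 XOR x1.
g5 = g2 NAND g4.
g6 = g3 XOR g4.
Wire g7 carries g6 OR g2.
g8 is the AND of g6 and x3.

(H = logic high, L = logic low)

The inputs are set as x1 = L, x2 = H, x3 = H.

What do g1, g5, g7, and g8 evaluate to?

g1 = L; g5 = H; g7 = L; g8 = L

g1 = x1 NOR x2 = L NOR H = L
g2 = x3 NOR g1 = H NOR L = L
g3 = g1 NAND x3 = L NAND H = H
g4 = g3 XOR x1 = H XOR L = H
g5 = g2 NAND g4 = L NAND H = H
g6 = g3 XOR g4 = H XOR H = L
g7 = g6 OR g2 = L OR L = L
g8 = g6 AND x3 = L AND H = L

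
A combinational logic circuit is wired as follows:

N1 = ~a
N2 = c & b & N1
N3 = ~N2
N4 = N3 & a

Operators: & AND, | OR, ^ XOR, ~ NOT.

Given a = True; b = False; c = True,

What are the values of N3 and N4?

N3 = True; N4 = True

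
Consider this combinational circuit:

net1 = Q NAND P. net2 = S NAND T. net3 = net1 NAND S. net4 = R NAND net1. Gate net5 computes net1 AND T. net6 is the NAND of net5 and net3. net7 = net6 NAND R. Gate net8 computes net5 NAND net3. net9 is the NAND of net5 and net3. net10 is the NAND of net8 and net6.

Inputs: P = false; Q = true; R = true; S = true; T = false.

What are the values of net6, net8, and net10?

net6 = true; net8 = true; net10 = false

net1 = Q NAND P = true NAND false = true
net3 = net1 NAND S = true NAND true = false
net5 = net1 AND T = true AND false = false
net6 = net5 NAND net3 = false NAND false = true
net8 = net5 NAND net3 = false NAND false = true
net10 = net8 NAND net6 = true NAND true = false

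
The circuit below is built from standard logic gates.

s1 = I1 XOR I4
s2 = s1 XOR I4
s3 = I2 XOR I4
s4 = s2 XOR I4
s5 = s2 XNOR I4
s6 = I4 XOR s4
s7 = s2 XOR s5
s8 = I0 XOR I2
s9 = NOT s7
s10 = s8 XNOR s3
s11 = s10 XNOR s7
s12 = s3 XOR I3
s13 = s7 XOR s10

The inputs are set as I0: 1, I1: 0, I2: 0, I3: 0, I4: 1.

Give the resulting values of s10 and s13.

s10 = 1  s13 = 1

s1 = I1 XOR I4 = 0 XOR 1 = 1
s2 = s1 XOR I4 = 1 XOR 1 = 0
s3 = I2 XOR I4 = 0 XOR 1 = 1
s5 = s2 XNOR I4 = 0 XNOR 1 = 0
s7 = s2 XOR s5 = 0 XOR 0 = 0
s8 = I0 XOR I2 = 1 XOR 0 = 1
s10 = s8 XNOR s3 = 1 XNOR 1 = 1
s13 = s7 XOR s10 = 0 XOR 1 = 1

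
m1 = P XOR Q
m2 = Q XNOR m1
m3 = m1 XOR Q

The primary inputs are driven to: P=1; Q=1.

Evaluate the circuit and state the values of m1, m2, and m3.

m1 = P XOR Q = 1 XOR 1 = 0
m2 = Q XNOR m1 = 1 XNOR 0 = 0
m3 = m1 XOR Q = 0 XOR 1 = 1

m1 = 0, m2 = 0, m3 = 1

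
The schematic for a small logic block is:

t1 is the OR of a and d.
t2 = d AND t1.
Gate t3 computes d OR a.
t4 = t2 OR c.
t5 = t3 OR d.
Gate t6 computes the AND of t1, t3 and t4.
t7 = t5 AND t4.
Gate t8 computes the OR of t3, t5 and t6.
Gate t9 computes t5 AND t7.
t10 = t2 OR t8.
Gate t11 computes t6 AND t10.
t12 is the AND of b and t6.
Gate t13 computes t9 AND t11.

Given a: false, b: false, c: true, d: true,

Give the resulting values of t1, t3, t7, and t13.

t1 = a OR d = false OR true = true
t2 = d AND t1 = true AND true = true
t3 = d OR a = true OR false = true
t4 = t2 OR c = true OR true = true
t5 = t3 OR d = true OR true = true
t6 = t1 AND t3 AND t4 = true AND true AND true = true
t7 = t5 AND t4 = true AND true = true
t8 = t3 OR t5 OR t6 = true OR true OR true = true
t9 = t5 AND t7 = true AND true = true
t10 = t2 OR t8 = true OR true = true
t11 = t6 AND t10 = true AND true = true
t13 = t9 AND t11 = true AND true = true

t1 = true; t3 = true; t7 = true; t13 = true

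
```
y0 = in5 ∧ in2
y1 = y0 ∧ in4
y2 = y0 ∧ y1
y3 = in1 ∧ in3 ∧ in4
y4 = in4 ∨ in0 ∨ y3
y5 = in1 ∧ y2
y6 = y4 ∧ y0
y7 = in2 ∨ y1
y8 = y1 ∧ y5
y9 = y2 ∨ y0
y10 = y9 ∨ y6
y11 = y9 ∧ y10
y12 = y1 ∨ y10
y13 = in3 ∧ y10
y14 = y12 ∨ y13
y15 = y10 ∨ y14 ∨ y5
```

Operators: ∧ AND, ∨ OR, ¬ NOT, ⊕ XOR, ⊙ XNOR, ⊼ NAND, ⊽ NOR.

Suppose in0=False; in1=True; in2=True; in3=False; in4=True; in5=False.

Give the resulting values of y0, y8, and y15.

y0 = False, y8 = False, y15 = False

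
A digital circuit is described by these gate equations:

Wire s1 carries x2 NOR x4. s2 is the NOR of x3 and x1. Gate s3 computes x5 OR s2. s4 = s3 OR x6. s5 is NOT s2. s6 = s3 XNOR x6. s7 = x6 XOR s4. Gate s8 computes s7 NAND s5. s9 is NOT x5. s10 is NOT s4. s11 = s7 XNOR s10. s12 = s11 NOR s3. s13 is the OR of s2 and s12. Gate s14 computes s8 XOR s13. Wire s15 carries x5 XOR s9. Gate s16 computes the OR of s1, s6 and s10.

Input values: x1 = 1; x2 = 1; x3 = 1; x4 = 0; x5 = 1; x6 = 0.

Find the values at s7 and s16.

s1 = x2 NOR x4 = 1 NOR 0 = 0
s2 = x3 NOR x1 = 1 NOR 1 = 0
s3 = x5 OR s2 = 1 OR 0 = 1
s4 = s3 OR x6 = 1 OR 0 = 1
s6 = s3 XNOR x6 = 1 XNOR 0 = 0
s7 = x6 XOR s4 = 0 XOR 1 = 1
s10 = NOT s4 = NOT 1 = 0
s16 = s1 OR s6 OR s10 = 0 OR 0 OR 0 = 0

s7 = 1; s16 = 0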